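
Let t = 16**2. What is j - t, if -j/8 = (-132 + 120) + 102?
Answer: -976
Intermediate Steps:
j = -720 (j = -8*((-132 + 120) + 102) = -8*(-12 + 102) = -8*90 = -720)
t = 256
j - t = -720 - 1*256 = -720 - 256 = -976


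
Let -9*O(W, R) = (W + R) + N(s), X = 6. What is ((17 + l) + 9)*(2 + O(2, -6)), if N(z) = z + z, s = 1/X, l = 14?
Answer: 2600/27 ≈ 96.296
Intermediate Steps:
s = ⅙ (s = 1/6 = 1*(⅙) = ⅙ ≈ 0.16667)
N(z) = 2*z
O(W, R) = -1/27 - R/9 - W/9 (O(W, R) = -((W + R) + 2*(⅙))/9 = -((R + W) + ⅓)/9 = -(⅓ + R + W)/9 = -1/27 - R/9 - W/9)
((17 + l) + 9)*(2 + O(2, -6)) = ((17 + 14) + 9)*(2 + (-1/27 - ⅑*(-6) - ⅑*2)) = (31 + 9)*(2 + (-1/27 + ⅔ - 2/9)) = 40*(2 + 11/27) = 40*(65/27) = 2600/27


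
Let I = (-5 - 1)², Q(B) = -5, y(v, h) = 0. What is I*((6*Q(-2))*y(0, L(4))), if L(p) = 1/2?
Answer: 0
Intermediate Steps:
L(p) = ½
I = 36 (I = (-6)² = 36)
I*((6*Q(-2))*y(0, L(4))) = 36*((6*(-5))*0) = 36*(-30*0) = 36*0 = 0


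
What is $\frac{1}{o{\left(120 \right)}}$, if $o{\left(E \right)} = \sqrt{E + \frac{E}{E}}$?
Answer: $\frac{1}{11} \approx 0.090909$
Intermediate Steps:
$o{\left(E \right)} = \sqrt{1 + E}$ ($o{\left(E \right)} = \sqrt{E + 1} = \sqrt{1 + E}$)
$\frac{1}{o{\left(120 \right)}} = \frac{1}{\sqrt{1 + 120}} = \frac{1}{\sqrt{121}} = \frac{1}{11}$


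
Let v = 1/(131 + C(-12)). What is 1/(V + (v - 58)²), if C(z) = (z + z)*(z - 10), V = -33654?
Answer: -434281/13154447933 ≈ -3.3014e-5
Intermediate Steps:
C(z) = 2*z*(-10 + z) (C(z) = (2*z)*(-10 + z) = 2*z*(-10 + z))
v = 1/659 (v = 1/(131 + 2*(-12)*(-10 - 12)) = 1/(131 + 2*(-12)*(-22)) = 1/(131 + 528) = 1/659 ≈ 0.0015175)
1/(V + (v - 58)²) = 1/(-33654 + (1/659 - 58)²) = 1/(-33654 + (-38221/659)²) = 1/(-33654 + 1460844841/434281) = 1/(-13154447933/434281) = -434281/13154447933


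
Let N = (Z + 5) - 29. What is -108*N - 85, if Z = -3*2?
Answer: 3155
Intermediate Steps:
Z = -6
N = -30 (N = (-6 + 5) - 29 = -1 - 29 = -30)
-108*N - 85 = -108*(-30) - 85 = 3240 - 85 = 3155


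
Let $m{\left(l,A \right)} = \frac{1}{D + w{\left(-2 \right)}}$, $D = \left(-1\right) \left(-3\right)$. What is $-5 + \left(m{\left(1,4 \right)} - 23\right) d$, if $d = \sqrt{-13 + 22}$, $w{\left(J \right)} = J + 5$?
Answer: $- \frac{147}{2} \approx -73.5$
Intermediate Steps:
$w{\left(J \right)} = 5 + J$
$d = 3$ ($d = \sqrt{9} = 3$)
$D = 3$
$m{\left(l,A \right)} = \frac{1}{6}$ ($m{\left(l,A \right)} = \frac{1}{3 + \left(5 - 2\right)} = \frac{1}{3 + 3} = \frac{1}{6}$)
$-5 + \left(m{\left(1,4 \right)} - 23\right) d = -5 + \left(\frac{1}{6} - 23\right) 3 = -5 - \frac{137}{2} = - \frac{147}{2}$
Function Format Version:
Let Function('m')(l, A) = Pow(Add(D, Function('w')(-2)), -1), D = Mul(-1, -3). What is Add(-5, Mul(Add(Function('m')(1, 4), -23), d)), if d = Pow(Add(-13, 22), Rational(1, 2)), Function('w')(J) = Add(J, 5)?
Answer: Rational(-147, 2) ≈ -73.500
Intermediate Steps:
Function('w')(J) = Add(5, J)
d = 3 (d = Pow(9, Rational(1, 2)) = 3)
D = 3
Function('m')(l, A) = Rational(1, 6) (Function('m')(l, A) = Pow(Add(3, Add(5, -2)), -1) = Pow(Add(3, 3), -1) = Pow(6, -1) = Rational(1, 6))
Add(-5, Mul(Add(Function('m')(1, 4), -23), d)) = Add(-5, Mul(Add(Rational(1, 6), -23), 3)) = Add(-5, Mul(Rational(-137, 6), 3)) = Add(-5, Rational(-137, 2)) = Rational(-147, 2)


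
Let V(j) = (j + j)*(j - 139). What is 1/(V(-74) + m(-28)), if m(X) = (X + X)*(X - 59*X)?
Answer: -1/59420 ≈ -1.6829e-5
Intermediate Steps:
m(X) = -116*X² (m(X) = (2*X)*(-58*X) = -116*X²)
V(j) = 2*j*(-139 + j) (V(j) = (2*j)*(-139 + j) = 2*j*(-139 + j))
1/(V(-74) + m(-28)) = 1/(2*(-74)*(-139 - 74) - 116*(-28)²) = 1/(2*(-74)*(-213) - 116*784) = 1/(31524 - 90944) = 1/(-59420) = -1/59420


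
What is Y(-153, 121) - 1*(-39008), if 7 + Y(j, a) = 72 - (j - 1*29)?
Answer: 39255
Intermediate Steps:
Y(j, a) = 94 - j (Y(j, a) = -7 + (72 - (j - 1*29)) = -7 + (72 - (j - 29)) = -7 + (72 - (-29 + j)) = -7 + (72 + (29 - j)) = -7 + (101 - j) = 94 - j)
Y(-153, 121) - 1*(-39008) = (94 - 1*(-153)) - 1*(-39008) = (94 + 153) + 39008 = 247 + 39008 = 39255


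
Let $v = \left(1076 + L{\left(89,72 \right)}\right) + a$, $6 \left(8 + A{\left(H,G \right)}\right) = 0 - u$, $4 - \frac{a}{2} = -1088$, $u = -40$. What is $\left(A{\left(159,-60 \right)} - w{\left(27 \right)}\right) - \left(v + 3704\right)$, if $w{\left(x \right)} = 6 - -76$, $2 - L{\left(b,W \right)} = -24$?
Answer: $- \frac{21220}{3} \approx -7073.3$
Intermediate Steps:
$L{\left(b,W \right)} = 26$ ($L{\left(b,W \right)} = 2 - -24 = 2 + 24 = 26$)
$w{\left(x \right)} = 82$ ($w{\left(x \right)} = 6 + 76 = 82$)
$a = 2184$ ($a = 8 - -2176 = 8 + 2176 = 2184$)
$A{\left(H,G \right)} = - \frac{4}{3}$ ($A{\left(H,G \right)} = -8 + \frac{0 - -40}{6} = -8 + \frac{0 + 40}{6} = -8 + \frac{1}{6} \cdot 40 = -8 + \frac{20}{3} = - \frac{4}{3}$)
$v = 3286$ ($v = \left(1076 + 26\right) + 2184 = 1102 + 2184 = 3286$)
$\left(A{\left(159,-60 \right)} - w{\left(27 \right)}\right) - \left(v + 3704\right) = \left(- \frac{4}{3} - 82\right) - \left(3286 + 3704\right) = \left(- \frac{4}{3} - 82\right) - 6990 = - \frac{250}{3} - 6990 = - \frac{21220}{3}$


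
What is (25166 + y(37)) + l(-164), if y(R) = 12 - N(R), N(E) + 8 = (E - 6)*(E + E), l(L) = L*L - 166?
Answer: 49622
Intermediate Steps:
l(L) = -166 + L**2 (l(L) = L**2 - 166 = -166 + L**2)
N(E) = -8 + 2*E*(-6 + E) (N(E) = -8 + (E - 6)*(E + E) = -8 + (-6 + E)*(2*E) = -8 + 2*E*(-6 + E))
y(R) = 20 - 2*R**2 + 12*R (y(R) = 12 - (-8 - 12*R + 2*R**2) = 12 + (8 - 2*R**2 + 12*R) = 20 - 2*R**2 + 12*R)
(25166 + y(37)) + l(-164) = (25166 + (20 - 2*37**2 + 12*37)) + (-166 + (-164)**2) = (25166 + (20 - 2*1369 + 444)) + (-166 + 26896) = (25166 + (20 - 2738 + 444)) + 26730 = (25166 - 2274) + 26730 = 22892 + 26730 = 49622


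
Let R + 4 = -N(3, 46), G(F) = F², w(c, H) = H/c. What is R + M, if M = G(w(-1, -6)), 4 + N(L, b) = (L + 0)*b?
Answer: -102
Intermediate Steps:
N(L, b) = -4 + L*b (N(L, b) = -4 + (L + 0)*b = -4 + L*b)
R = -138 (R = -4 - (-4 + 3*46) = -4 - (-4 + 138) = -4 - 1*134 = -4 - 134 = -138)
M = 36 (M = (-6/(-1))² = (-6*(-1))² = 6² = 36)
R + M = -138 + 36 = -102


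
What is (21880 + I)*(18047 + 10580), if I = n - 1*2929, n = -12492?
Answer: 184901793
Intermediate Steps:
I = -15421 (I = -12492 - 1*2929 = -12492 - 2929 = -15421)
(21880 + I)*(18047 + 10580) = (21880 - 15421)*(18047 + 10580) = 6459*28627 = 184901793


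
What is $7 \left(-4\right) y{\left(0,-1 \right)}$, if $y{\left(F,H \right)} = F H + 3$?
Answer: $-84$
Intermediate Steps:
$y{\left(F,H \right)} = 3 + F H$
$7 \left(-4\right) y{\left(0,-1 \right)} = 7 \left(-4\right) \left(3 + 0 \left(-1\right)\right) = - 28 \left(3 + 0\right) = \left(-28\right) 3 = -84$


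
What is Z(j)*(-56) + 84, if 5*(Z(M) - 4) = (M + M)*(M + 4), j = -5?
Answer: -252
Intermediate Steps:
Z(M) = 4 + 2*M*(4 + M)/5 (Z(M) = 4 + ((M + M)*(M + 4))/5 = 4 + ((2*M)*(4 + M))/5 = 4 + (2*M*(4 + M))/5 = 4 + 2*M*(4 + M)/5)
Z(j)*(-56) + 84 = (4 + (⅖)*(-5)² + (8/5)*(-5))*(-56) + 84 = (4 + (⅖)*25 - 8)*(-56) + 84 = (4 + 10 - 8)*(-56) + 84 = 6*(-56) + 84 = -336 + 84 = -252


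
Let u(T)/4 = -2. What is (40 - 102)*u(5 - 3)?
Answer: 496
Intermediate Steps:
u(T) = -8 (u(T) = 4*(-2) = -8)
(40 - 102)*u(5 - 3) = (40 - 102)*(-8) = -62*(-8) = 496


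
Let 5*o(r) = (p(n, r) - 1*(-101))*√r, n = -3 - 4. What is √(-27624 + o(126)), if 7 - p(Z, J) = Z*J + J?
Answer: 2*√(-172650 + 3240*√14)/5 ≈ 160.26*I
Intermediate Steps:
n = -7
p(Z, J) = 7 - J - J*Z (p(Z, J) = 7 - (Z*J + J) = 7 - (J*Z + J) = 7 - (J + J*Z) = 7 + (-J - J*Z) = 7 - J - J*Z)
o(r) = √r*(108 + 6*r)/5 (o(r) = (((7 - r - 1*r*(-7)) - 1*(-101))*√r)/5 = (((7 - r + 7*r) + 101)*√r)/5 = (((7 + 6*r) + 101)*√r)/5 = ((108 + 6*r)*√r)/5 = (√r*(108 + 6*r))/5 = √r*(108 + 6*r)/5)
√(-27624 + o(126)) = √(-27624 + 6*√126*(18 + 126)/5) = √(-27624 + (6/5)*(3*√14)*144) = √(-27624 + 2592*√14/5)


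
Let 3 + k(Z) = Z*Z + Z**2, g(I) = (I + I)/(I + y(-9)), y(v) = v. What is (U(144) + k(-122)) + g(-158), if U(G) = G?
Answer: 4995119/167 ≈ 29911.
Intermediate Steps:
g(I) = 2*I/(-9 + I) (g(I) = (I + I)/(I - 9) = (2*I)/(-9 + I) = 2*I/(-9 + I))
k(Z) = -3 + 2*Z**2 (k(Z) = -3 + (Z*Z + Z**2) = -3 + (Z**2 + Z**2) = -3 + 2*Z**2)
(U(144) + k(-122)) + g(-158) = (144 + (-3 + 2*(-122)**2)) + 2*(-158)/(-9 - 158) = (144 + (-3 + 2*14884)) + 2*(-158)/(-167) = (144 + (-3 + 29768)) + 2*(-158)*(-1/167) = (144 + 29765) + 316/167 = 29909 + 316/167 = 4995119/167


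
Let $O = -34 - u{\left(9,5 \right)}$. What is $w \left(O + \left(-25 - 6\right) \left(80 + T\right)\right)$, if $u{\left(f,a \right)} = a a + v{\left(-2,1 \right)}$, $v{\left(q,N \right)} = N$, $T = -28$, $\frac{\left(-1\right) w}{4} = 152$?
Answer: $1016576$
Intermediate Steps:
$w = -608$ ($w = \left(-4\right) 152 = -608$)
$u{\left(f,a \right)} = 1 + a^{2}$ ($u{\left(f,a \right)} = a a + 1 = a^{2} + 1 = 1 + a^{2}$)
$O = -60$ ($O = -34 - \left(1 + 5^{2}\right) = -34 - \left(1 + 25\right) = -34 - 26 = -60$)
$w \left(O + \left(-25 - 6\right) \left(80 + T\right)\right) = - 608 \left(-60 + \left(-25 - 6\right) \left(80 - 28\right)\right) = - 608 \left(-60 - 1612\right) = \left(-608\right) \left(-1672\right) = 1016576$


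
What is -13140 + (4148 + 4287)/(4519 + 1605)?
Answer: -80460925/6124 ≈ -13139.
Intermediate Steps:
-13140 + (4148 + 4287)/(4519 + 1605) = -13140 + 8435/6124 = -80460925/6124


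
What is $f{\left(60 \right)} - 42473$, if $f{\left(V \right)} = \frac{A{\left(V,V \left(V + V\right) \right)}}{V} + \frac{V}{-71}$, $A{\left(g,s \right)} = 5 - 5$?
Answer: $- \frac{3015643}{71} \approx -42474.0$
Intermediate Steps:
$A{\left(g,s \right)} = 0$ ($A{\left(g,s \right)} = 5 - 5 = 0$)
$f{\left(V \right)} = - \frac{V}{71}$ ($f{\left(V \right)} = \frac{0}{V} + \frac{V}{-71} = 0 + V \left(- \frac{1}{71}\right) = 0 - \frac{V}{71} = - \frac{V}{71}$)
$f{\left(60 \right)} - 42473 = \left(- \frac{1}{71}\right) 60 - 42473 = - \frac{60}{71} - 42473 = - \frac{3015643}{71}$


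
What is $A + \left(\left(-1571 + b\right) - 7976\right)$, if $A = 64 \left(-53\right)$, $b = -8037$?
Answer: $-20976$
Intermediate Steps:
$A = -3392$
$A + \left(\left(-1571 + b\right) - 7976\right) = -3392 - 17584 = -20976$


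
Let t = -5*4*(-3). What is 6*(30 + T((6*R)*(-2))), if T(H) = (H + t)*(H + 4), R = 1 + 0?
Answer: -2124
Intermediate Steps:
t = 60 (t = -20*(-3) = 60)
R = 1
T(H) = (4 + H)*(60 + H) (T(H) = (H + 60)*(H + 4) = (60 + H)*(4 + H) = (4 + H)*(60 + H))
6*(30 + T((6*R)*(-2))) = 6*(30 + (240 + ((6*1)*(-2))**2 + 64*((6*1)*(-2)))) = 6*(30 + (240 + (6*(-2))**2 + 64*(6*(-2)))) = 6*(30 + (240 + (-12)**2 + 64*(-12))) = 6*(30 + (240 + 144 - 768)) = 6*(30 - 384) = 6*(-354) = -2124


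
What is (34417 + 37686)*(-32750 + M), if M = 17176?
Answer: -1122932122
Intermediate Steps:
(34417 + 37686)*(-32750 + M) = (34417 + 37686)*(-32750 + 17176) = 72103*(-15574) = -1122932122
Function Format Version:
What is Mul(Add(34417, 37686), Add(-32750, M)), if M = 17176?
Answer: -1122932122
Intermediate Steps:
Mul(Add(34417, 37686), Add(-32750, M)) = Mul(Add(34417, 37686), Add(-32750, 17176)) = Mul(72103, -15574) = -1122932122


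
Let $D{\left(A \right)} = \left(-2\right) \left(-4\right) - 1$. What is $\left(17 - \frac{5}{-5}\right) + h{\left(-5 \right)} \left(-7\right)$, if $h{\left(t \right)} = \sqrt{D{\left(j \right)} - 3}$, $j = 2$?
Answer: $4$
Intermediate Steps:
$D{\left(A \right)} = 7$ ($D{\left(A \right)} = 8 - 1 = 7$)
$h{\left(t \right)} = 2$ ($h{\left(t \right)} = \sqrt{7 - 3} = \sqrt{4} = 2$)
$\left(17 - \frac{5}{-5}\right) + h{\left(-5 \right)} \left(-7\right) = \left(17 - \frac{5}{-5}\right) + 2 \left(-7\right) = \left(17 - -1\right) - 14 = \left(17 + 1\right) - 14 = 18 - 14 = 4$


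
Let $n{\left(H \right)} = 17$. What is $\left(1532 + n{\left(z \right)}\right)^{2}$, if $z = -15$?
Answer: $2399401$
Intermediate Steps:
$\left(1532 + n{\left(z \right)}\right)^{2} = \left(1532 + 17\right)^{2} = 1549^{2} = 2399401$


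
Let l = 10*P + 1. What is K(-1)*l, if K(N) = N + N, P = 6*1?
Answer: -122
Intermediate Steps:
P = 6
K(N) = 2*N
l = 61 (l = 10*6 + 1 = 60 + 1 = 61)
K(-1)*l = (2*(-1))*61 = -2*61 = -122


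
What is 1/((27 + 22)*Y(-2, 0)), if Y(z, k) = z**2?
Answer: 1/196 ≈ 0.0051020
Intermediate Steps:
1/((27 + 22)*Y(-2, 0)) = 1/((27 + 22)*(-2)**2) = 1/(49*4) = 1/196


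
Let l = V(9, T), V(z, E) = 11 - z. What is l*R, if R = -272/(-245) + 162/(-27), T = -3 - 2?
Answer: -2396/245 ≈ -9.7796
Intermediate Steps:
T = -5
l = 2 (l = 11 - 1*9 = 11 - 9 = 2)
R = -1198/245 (R = -272*(-1/245) + 162*(-1/27) = 272/245 - 6 = -1198/245 ≈ -4.8898)
l*R = 2*(-1198/245) = -2396/245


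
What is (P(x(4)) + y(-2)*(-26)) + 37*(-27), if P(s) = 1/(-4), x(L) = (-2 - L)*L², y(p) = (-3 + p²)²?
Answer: -4101/4 ≈ -1025.3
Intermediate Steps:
x(L) = L²*(-2 - L)
P(s) = -¼
(P(x(4)) + y(-2)*(-26)) + 37*(-27) = (-¼ + (-3 + (-2)²)²*(-26)) + 37*(-27) = (-¼ + (-3 + 4)²*(-26)) - 999 = (-¼ + 1²*(-26)) - 999 = (-¼ + 1*(-26)) - 999 = (-¼ - 26) - 999 = -105/4 - 999 = -4101/4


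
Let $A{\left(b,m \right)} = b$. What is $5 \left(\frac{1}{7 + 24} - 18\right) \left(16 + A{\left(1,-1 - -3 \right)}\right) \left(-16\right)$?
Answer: $\frac{757520}{31} \approx 24436.0$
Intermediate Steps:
$5 \left(\frac{1}{7 + 24} - 18\right) \left(16 + A{\left(1,-1 - -3 \right)}\right) \left(-16\right) = 5 \left(\frac{1}{7 + 24} - 18\right) \left(16 + 1\right) \left(-16\right) = 5 \left(\frac{1}{31} - 18\right) 17 \left(-16\right) = 5 \left(\left(- \frac{557}{31}\right) 17\right) \left(-16\right) = 5 \left(- \frac{9469}{31}\right) \left(-16\right) = \left(- \frac{47345}{31}\right) \left(-16\right) = \frac{757520}{31}$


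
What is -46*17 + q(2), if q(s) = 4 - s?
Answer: -780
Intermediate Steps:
-46*17 + q(2) = -46*17 + (4 - 1*2) = -782 + (4 - 2) = -782 + 2 = -780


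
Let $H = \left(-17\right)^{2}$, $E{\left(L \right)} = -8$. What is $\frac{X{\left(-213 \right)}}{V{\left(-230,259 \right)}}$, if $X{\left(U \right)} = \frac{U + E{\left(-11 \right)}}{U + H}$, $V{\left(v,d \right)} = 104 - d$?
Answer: $\frac{221}{11780} \approx 0.018761$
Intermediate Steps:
$H = 289$
$X{\left(U \right)} = \frac{-8 + U}{289 + U}$ ($X{\left(U \right)} = \frac{U - 8}{U + 289} = \frac{-8 + U}{289 + U}$)
$\frac{X{\left(-213 \right)}}{V{\left(-230,259 \right)}} = \frac{\frac{1}{289 - 213} \left(-8 - 213\right)}{104 - 259} = \frac{\frac{1}{76} \left(-221\right)}{104 - 259} = \frac{\frac{1}{76} \left(-221\right)}{-155} = \left(- \frac{221}{76}\right) \left(- \frac{1}{155}\right) = \frac{221}{11780}$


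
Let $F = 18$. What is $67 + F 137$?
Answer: $2533$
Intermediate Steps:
$67 + F 137 = 67 + 18 \cdot 137 = 67 + 2466 = 2533$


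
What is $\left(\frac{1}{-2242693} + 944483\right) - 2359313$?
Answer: $- \frac{3173029337191}{2242693} \approx -1.4148 \cdot 10^{6}$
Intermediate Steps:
$\left(\frac{1}{-2242693} + 944483\right) - 2359313 = \left(- \frac{1}{2242693} + 944483\right) - 2359313 = \frac{2118185412718}{2242693} - 2359313 = - \frac{3173029337191}{2242693}$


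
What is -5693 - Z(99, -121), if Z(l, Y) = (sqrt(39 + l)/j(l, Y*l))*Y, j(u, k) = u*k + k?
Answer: -5693 - sqrt(138)/9900 ≈ -5693.0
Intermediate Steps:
j(u, k) = k + k*u (j(u, k) = k*u + k = k + k*u)
Z(l, Y) = sqrt(39 + l)/(l*(1 + l)) (Z(l, Y) = (sqrt(39 + l)/(((Y*l)*(1 + l))))*Y = (sqrt(39 + l)/((Y*l*(1 + l))))*Y = (sqrt(39 + l)*(1/(Y*l*(1 + l))))*Y = (sqrt(39 + l)/(Y*l*(1 + l)))*Y = sqrt(39 + l)/(l*(1 + l)))
-5693 - Z(99, -121) = -5693 - sqrt(39 + 99)/(99*(1 + 99)) = -5693 - sqrt(138)/(99*100) = -5693 - sqrt(138)/9900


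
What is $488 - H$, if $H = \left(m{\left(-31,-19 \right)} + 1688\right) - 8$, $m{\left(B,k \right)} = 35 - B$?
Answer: $-1258$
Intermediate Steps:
$H = 1746$ ($H = \left(\left(35 - -31\right) + 1688\right) - 8 = \left(\left(35 + 31\right) + 1688\right) - 8 = \left(66 + 1688\right) - 8 = 1754 - 8 = 1746$)
$488 - H = 488 - 1746 = -1258$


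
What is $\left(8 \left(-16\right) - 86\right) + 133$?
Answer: $-81$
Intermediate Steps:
$\left(8 \left(-16\right) - 86\right) + 133 = \left(-128 - 86\right) + 133 = -214 + 133 = -81$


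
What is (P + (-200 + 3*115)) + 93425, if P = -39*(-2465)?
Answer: 189705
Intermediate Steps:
P = 96135
(P + (-200 + 3*115)) + 93425 = (96135 + (-200 + 3*115)) + 93425 = (96135 + (-200 + 345)) + 93425 = (96135 + 145) + 93425 = 96280 + 93425 = 189705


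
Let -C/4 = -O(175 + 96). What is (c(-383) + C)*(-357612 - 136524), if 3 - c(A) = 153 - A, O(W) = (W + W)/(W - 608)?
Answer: 89828489304/337 ≈ 2.6655e+8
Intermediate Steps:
O(W) = 2*W/(-608 + W) (O(W) = (2*W)/(-608 + W) = 2*W/(-608 + W))
c(A) = -150 + A (c(A) = 3 - (153 - A) = 3 + (-153 + A) = -150 + A)
C = -2168/337 (C = -(-4)*2*(175 + 96)/(-608 + (175 + 96)) = -(-4)*2*271/(-608 + 271) = -(-4)*2*271/(-337) = -(-4)*2*271*(-1/337) = -(-4)*(-542)/337 = -4*542/337 = -2168/337 ≈ -6.4332)
(c(-383) + C)*(-357612 - 136524) = ((-150 - 383) - 2168/337)*(-357612 - 136524) = (-533 - 2168/337)*(-494136) = -181789/337*(-494136) = 89828489304/337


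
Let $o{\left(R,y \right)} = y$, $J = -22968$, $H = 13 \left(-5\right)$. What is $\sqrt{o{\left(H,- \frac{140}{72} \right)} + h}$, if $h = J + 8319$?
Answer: $\frac{i \sqrt{527434}}{6} \approx 121.04 i$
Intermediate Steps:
$H = -65$
$h = -14649$ ($h = -22968 + 8319 = -14649$)
$\sqrt{o{\left(H,- \frac{140}{72} \right)} + h} = \sqrt{- \frac{140}{72} - 14649} = \sqrt{\left(-140\right) \frac{1}{72} - 14649} = \sqrt{- \frac{35}{18} - 14649} = \sqrt{- \frac{263717}{18}} = \frac{i \sqrt{527434}}{6}$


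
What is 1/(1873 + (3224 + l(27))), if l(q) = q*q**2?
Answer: 1/24780 ≈ 4.0355e-5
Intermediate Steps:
l(q) = q**3
1/(1873 + (3224 + l(27))) = 1/(1873 + (3224 + 27**3)) = 1/(1873 + (3224 + 19683)) = 1/(1873 + 22907) = 1/24780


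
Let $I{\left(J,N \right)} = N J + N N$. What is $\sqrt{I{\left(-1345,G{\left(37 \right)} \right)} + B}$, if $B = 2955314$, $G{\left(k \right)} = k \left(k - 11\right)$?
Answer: $2 \sqrt{646717} \approx 1608.4$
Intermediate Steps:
$G{\left(k \right)} = k \left(-11 + k\right)$
$I{\left(J,N \right)} = N^{2} + J N$ ($I{\left(J,N \right)} = J N + N^{2} = N^{2} + J N$)
$\sqrt{I{\left(-1345,G{\left(37 \right)} \right)} + B} = \sqrt{37 \left(-11 + 37\right) \left(-1345 + 37 \left(-11 + 37\right)\right) + 2955314} = \sqrt{37 \cdot 26 \left(-1345 + 37 \cdot 26\right) + 2955314} = \sqrt{962 \left(-1345 + 962\right) + 2955314} = \sqrt{962 \left(-383\right) + 2955314} = \sqrt{-368446 + 2955314} = \sqrt{2586868} = 2 \sqrt{646717}$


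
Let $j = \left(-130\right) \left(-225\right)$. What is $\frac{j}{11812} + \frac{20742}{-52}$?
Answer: $- \frac{15217719}{38389} \approx -396.41$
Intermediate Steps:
$j = 29250$
$\frac{j}{11812} + \frac{20742}{-52} = \frac{29250}{11812} + \frac{20742}{-52} = 29250 \cdot \frac{1}{11812} + 20742 \left(- \frac{1}{52}\right) = \frac{14625}{5906} - \frac{10371}{26} = - \frac{15217719}{38389}$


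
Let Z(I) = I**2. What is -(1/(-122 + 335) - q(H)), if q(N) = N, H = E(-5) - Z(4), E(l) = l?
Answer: -4474/213 ≈ -21.005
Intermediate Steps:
H = -21 (H = -5 - 1*4**2 = -5 - 1*16 = -5 - 16 = -21)
-(1/(-122 + 335) - q(H)) = -(1/(-122 + 335) - 1*(-21)) = -(1/213 + 21) = -1*4474/213 = -4474/213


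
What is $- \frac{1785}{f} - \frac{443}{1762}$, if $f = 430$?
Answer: $- \frac{166783}{37883} \approx -4.4026$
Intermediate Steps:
$- \frac{1785}{f} - \frac{443}{1762} = - \frac{1785}{430} - \frac{443}{1762} = \left(-1785\right) \frac{1}{430} - \frac{443}{1762} = - \frac{357}{86} - \frac{443}{1762} = - \frac{166783}{37883}$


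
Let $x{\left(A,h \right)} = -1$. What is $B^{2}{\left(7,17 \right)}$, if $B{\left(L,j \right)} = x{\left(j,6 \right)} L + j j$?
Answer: $79524$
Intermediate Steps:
$B{\left(L,j \right)} = j^{2} - L$ ($B{\left(L,j \right)} = - L + j j = - L + j^{2} = j^{2} - L$)
$B^{2}{\left(7,17 \right)} = \left(17^{2} - 7\right)^{2} = \left(289 - 7\right)^{2} = 282^{2} = 79524$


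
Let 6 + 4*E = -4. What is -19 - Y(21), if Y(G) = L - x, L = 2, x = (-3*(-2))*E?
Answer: -36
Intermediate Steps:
E = -5/2 (E = -3/2 + (¼)*(-4) = -3/2 - 1 = -5/2 ≈ -2.5000)
x = -15 (x = -3*(-2)*(-5/2) = 6*(-5/2) = -15)
Y(G) = 17 (Y(G) = 2 - 1*(-15) = 2 + 15 = 17)
-19 - Y(21) = -19 - 1*17 = -19 - 17 = -36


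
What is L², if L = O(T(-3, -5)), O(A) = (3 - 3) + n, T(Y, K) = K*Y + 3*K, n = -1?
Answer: 1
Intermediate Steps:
T(Y, K) = 3*K + K*Y
O(A) = -1 (O(A) = (3 - 3) - 1 = 0 - 1 = -1)
L = -1
L² = (-1)² = 1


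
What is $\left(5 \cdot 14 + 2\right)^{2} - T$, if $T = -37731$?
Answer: $42915$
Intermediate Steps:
$\left(5 \cdot 14 + 2\right)^{2} - T = \left(5 \cdot 14 + 2\right)^{2} - -37731 = \left(70 + 2\right)^{2} + 37731 = 72^{2} + 37731 = 5184 + 37731 = 42915$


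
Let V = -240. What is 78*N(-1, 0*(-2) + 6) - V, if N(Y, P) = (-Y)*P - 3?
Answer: 474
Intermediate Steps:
N(Y, P) = -3 - P*Y (N(Y, P) = -P*Y - 3 = -3 - P*Y)
78*N(-1, 0*(-2) + 6) - V = 78*(-3 - 1*(0*(-2) + 6)*(-1)) - 1*(-240) = 78*(-3 - 1*(0 + 6)*(-1)) + 240 = 78*(-3 - 1*6*(-1)) + 240 = 78*(-3 + 6) + 240 = 78*3 + 240 = 234 + 240 = 474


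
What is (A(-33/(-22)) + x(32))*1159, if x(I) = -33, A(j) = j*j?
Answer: -142557/4 ≈ -35639.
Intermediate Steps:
A(j) = j²
(A(-33/(-22)) + x(32))*1159 = ((-33/(-22))² - 33)*1159 = ((-33*(-1/22))² - 33)*1159 = ((3/2)² - 33)*1159 = (9/4 - 33)*1159 = -123/4*1159 = -142557/4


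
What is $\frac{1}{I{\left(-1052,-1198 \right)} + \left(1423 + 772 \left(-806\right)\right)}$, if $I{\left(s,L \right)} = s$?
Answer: $- \frac{1}{621861} \approx -1.6081 \cdot 10^{-6}$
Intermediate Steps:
$\frac{1}{I{\left(-1052,-1198 \right)} + \left(1423 + 772 \left(-806\right)\right)} = \frac{1}{-1052 + \left(1423 + 772 \left(-806\right)\right)} = \frac{1}{-1052 + \left(1423 - 622232\right)} = \frac{1}{-1052 - 620809} = \frac{1}{-621861} = - \frac{1}{621861}$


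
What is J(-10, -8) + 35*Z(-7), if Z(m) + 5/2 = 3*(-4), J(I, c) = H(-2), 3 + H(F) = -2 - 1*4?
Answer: -1033/2 ≈ -516.50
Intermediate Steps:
H(F) = -9 (H(F) = -3 + (-2 - 1*4) = -3 + (-2 - 4) = -3 - 6 = -9)
J(I, c) = -9
Z(m) = -29/2 (Z(m) = -5/2 + 3*(-4) = -5/2 - 12 = -29/2)
J(-10, -8) + 35*Z(-7) = -9 + 35*(-29/2) = -9 - 1015/2 = -1033/2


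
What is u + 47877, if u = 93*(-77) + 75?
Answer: 40791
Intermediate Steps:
u = -7086 (u = -7161 + 75 = -7086)
u + 47877 = -7086 + 47877 = 40791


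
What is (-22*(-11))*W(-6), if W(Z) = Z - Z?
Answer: 0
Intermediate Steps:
W(Z) = 0
(-22*(-11))*W(-6) = -22*(-11)*0 = 242*0 = 0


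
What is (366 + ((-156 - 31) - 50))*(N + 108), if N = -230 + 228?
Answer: 13674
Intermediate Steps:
N = -2
(366 + ((-156 - 31) - 50))*(N + 108) = (366 + ((-156 - 31) - 50))*(-2 + 108) = (366 + (-187 - 50))*106 = (366 - 237)*106 = 129*106 = 13674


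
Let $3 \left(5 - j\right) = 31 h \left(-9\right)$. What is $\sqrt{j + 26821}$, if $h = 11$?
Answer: $\sqrt{27849} \approx 166.88$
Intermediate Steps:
$j = 1028$ ($j = 5 - \frac{31 \cdot 11 \left(-9\right)}{3} = 5 - \frac{341 \left(-9\right)}{3} = 5 - -1023 = 5 + 1023 = 1028$)
$\sqrt{j + 26821} = \sqrt{1028 + 26821} = \sqrt{27849}$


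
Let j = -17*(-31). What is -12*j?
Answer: -6324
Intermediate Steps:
j = 527
-12*j = -12*527 = -6324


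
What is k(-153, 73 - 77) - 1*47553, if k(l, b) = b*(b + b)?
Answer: -47521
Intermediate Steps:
k(l, b) = 2*b**2 (k(l, b) = b*(2*b) = 2*b**2)
k(-153, 73 - 77) - 1*47553 = 2*(73 - 77)**2 - 1*47553 = 2*(-4)**2 - 47553 = 2*16 - 47553 = 32 - 47553 = -47521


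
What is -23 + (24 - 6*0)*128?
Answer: 3049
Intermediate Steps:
-23 + (24 - 6*0)*128 = -23 + (24 - 1*0)*128 = -23 + (24 + 0)*128 = -23 + 24*128 = -23 + 3072 = 3049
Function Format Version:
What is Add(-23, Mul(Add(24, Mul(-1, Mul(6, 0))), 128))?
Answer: 3049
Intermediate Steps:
Add(-23, Mul(Add(24, Mul(-1, Mul(6, 0))), 128)) = Add(-23, Mul(Add(24, Mul(-1, 0)), 128)) = Add(-23, Mul(Add(24, 0), 128)) = Add(-23, Mul(24, 128)) = Add(-23, 3072) = 3049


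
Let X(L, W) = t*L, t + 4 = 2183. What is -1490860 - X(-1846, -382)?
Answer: 2531574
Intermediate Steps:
t = 2179 (t = -4 + 2183 = 2179)
X(L, W) = 2179*L
-1490860 - X(-1846, -382) = -1490860 - 2179*(-1846) = -1490860 - 1*(-4022434) = -1490860 + 4022434 = 2531574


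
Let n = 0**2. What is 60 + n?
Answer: 60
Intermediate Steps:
n = 0
60 + n = 60 + 0 = 60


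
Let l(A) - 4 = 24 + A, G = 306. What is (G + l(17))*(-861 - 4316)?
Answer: -1817127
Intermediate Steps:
l(A) = 28 + A (l(A) = 4 + (24 + A) = 28 + A)
(G + l(17))*(-861 - 4316) = (306 + (28 + 17))*(-861 - 4316) = (306 + 45)*(-5177) = 351*(-5177) = -1817127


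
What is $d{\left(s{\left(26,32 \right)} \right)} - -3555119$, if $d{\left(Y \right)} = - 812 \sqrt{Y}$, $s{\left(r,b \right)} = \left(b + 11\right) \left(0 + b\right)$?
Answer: $3555119 - 3248 \sqrt{86} \approx 3.525 \cdot 10^{6}$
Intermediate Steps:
$s{\left(r,b \right)} = b \left(11 + b\right)$ ($s{\left(r,b \right)} = \left(11 + b\right) b = b \left(11 + b\right)$)
$d{\left(s{\left(26,32 \right)} \right)} - -3555119 = - 812 \sqrt{32 \left(11 + 32\right)} - -3555119 = - 812 \sqrt{32 \cdot 43} + 3555119 = - 812 \sqrt{1376} + 3555119 = - 812 \cdot 4 \sqrt{86} + 3555119 = - 3248 \sqrt{86} + 3555119 = 3555119 - 3248 \sqrt{86}$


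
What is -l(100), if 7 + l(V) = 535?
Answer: -528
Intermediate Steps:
l(V) = 528 (l(V) = -7 + 535 = 528)
-l(100) = -1*528 = -528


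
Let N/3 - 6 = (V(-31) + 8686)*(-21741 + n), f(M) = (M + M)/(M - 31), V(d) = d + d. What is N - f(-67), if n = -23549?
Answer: -57415400305/49 ≈ -1.1717e+9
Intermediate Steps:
V(d) = 2*d
f(M) = 2*M/(-31 + M) (f(M) = (2*M)/(-31 + M) = 2*M/(-31 + M))
N = -1171742862 (N = 18 + 3*((2*(-31) + 8686)*(-21741 - 23549)) = 18 + 3*((-62 + 8686)*(-45290)) = 18 + 3*(8624*(-45290)) = 18 + 3*(-390580960) = 18 - 1171742880 = -1171742862)
N - f(-67) = -1171742862 - 2*(-67)/(-31 - 67) = -1171742862 - 2*(-67)/(-98) = -1171742862 - 2*(-67)*(-1)/98 = -1171742862 - 1*67/49 = -1171742862 - 67/49 = -57415400305/49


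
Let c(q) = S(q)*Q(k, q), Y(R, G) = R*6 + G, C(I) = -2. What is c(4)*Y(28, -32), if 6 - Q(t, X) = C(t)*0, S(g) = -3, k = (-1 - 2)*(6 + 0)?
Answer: -2448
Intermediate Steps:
k = -18 (k = -3*6 = -18)
Q(t, X) = 6 (Q(t, X) = 6 - (-2)*0 = 6 - 1*0 = 6 + 0 = 6)
Y(R, G) = G + 6*R (Y(R, G) = 6*R + G = G + 6*R)
c(q) = -18 (c(q) = -3*6 = -18)
c(4)*Y(28, -32) = -18*(-32 + 6*28) = -18*(-32 + 168) = -18*136 = -2448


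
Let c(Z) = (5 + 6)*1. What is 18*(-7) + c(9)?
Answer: -115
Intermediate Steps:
c(Z) = 11 (c(Z) = 11*1 = 11)
18*(-7) + c(9) = 18*(-7) + 11 = -126 + 11 = -115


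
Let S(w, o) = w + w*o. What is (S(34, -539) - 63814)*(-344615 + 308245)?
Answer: 2986195220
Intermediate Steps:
S(w, o) = w + o*w
(S(34, -539) - 63814)*(-344615 + 308245) = (34*(1 - 539) - 63814)*(-344615 + 308245) = (34*(-538) - 63814)*(-36370) = (-18292 - 63814)*(-36370) = -82106*(-36370) = 2986195220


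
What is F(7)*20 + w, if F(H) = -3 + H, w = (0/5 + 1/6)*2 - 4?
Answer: 229/3 ≈ 76.333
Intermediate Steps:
w = -11/3 (w = (0*(1/5) + 1*(1/6))*2 - 4 = (0 + 1/6)*2 - 4 = (1/6)*2 - 4 = 1/3 - 4 = -11/3 ≈ -3.6667)
F(7)*20 + w = (-3 + 7)*20 - 11/3 = 4*20 - 11/3 = 80 - 11/3 = 229/3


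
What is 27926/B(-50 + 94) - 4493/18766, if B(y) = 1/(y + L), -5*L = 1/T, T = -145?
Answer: 16718012982291/13605350 ≈ 1.2288e+6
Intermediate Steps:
L = 1/725 (L = -⅕/(-145) = -⅕*(-1/145) = 1/725 ≈ 0.0013793)
B(y) = 1/(1/725 + y) (B(y) = 1/(y + 1/725) = 1/(1/725 + y))
27926/B(-50 + 94) - 4493/18766 = 27926/((725/(1 + 725*(-50 + 94)))) - 4493/18766 = 27926/((725/(1 + 725*44))) - 4493*1/18766 = 27926/((725/(1 + 31900))) - 4493/18766 = 27926/((725/31901)) - 4493/18766 = 27926/((725*(1/31901))) - 4493/18766 = 27926/(725/31901) - 4493/18766 = 27926*(31901/725) - 4493/18766 = 890867326/725 - 4493/18766 = 16718012982291/13605350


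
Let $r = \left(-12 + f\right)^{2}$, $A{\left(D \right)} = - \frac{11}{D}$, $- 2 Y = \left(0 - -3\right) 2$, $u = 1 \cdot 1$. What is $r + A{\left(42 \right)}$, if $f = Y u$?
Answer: $\frac{9439}{42} \approx 224.74$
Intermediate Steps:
$u = 1$
$Y = -3$ ($Y = - \frac{\left(0 - -3\right) 2}{2} = - \frac{\left(0 + 3\right) 2}{2} = - \frac{3 \cdot 2}{2} = \left(- \frac{1}{2}\right) 6 = -3$)
$f = -3$ ($f = \left(-3\right) 1 = -3$)
$r = 225$ ($r = \left(-12 - 3\right)^{2} = \left(-15\right)^{2} = 225$)
$r + A{\left(42 \right)} = 225 - \frac{11}{42} = \frac{9439}{42}$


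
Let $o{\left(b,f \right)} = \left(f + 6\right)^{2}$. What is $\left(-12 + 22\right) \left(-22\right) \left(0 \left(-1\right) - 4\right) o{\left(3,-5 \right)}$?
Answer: $880$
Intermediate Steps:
$o{\left(b,f \right)} = \left(6 + f\right)^{2}$
$\left(-12 + 22\right) \left(-22\right) \left(0 \left(-1\right) - 4\right) o{\left(3,-5 \right)} = \left(-12 + 22\right) \left(-22\right) \left(0 \left(-1\right) - 4\right) \left(6 - 5\right)^{2} = 10 \left(-22\right) \left(0 - 4\right) 1^{2} = - 220 \left(\left(-4\right) 1\right) = \left(-220\right) \left(-4\right) = 880$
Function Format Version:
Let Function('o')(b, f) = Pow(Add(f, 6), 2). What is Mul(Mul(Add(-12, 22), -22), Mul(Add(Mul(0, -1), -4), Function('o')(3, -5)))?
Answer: 880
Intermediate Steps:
Function('o')(b, f) = Pow(Add(6, f), 2)
Mul(Mul(Add(-12, 22), -22), Mul(Add(Mul(0, -1), -4), Function('o')(3, -5))) = Mul(Mul(Add(-12, 22), -22), Mul(Add(Mul(0, -1), -4), Pow(Add(6, -5), 2))) = Mul(Mul(10, -22), Mul(Add(0, -4), Pow(1, 2))) = Mul(-220, Mul(-4, 1)) = Mul(-220, -4) = 880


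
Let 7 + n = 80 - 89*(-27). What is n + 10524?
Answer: 13000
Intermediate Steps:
n = 2476 (n = -7 + (80 - 89*(-27)) = -7 + (80 + 2403) = -7 + 2483 = 2476)
n + 10524 = 2476 + 10524 = 13000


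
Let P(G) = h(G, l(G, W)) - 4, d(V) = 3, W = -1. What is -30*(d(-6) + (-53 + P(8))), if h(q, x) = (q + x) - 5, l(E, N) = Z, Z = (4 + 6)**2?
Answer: -1470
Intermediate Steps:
Z = 100 (Z = 10**2 = 100)
l(E, N) = 100
h(q, x) = -5 + q + x
P(G) = 91 + G (P(G) = (-5 + G + 100) - 4 = (95 + G) - 4 = 91 + G)
-30*(d(-6) + (-53 + P(8))) = -30*(3 + (-53 + (91 + 8))) = -30*(3 + (-53 + 99)) = -30*(3 + 46) = -30*49 = -1470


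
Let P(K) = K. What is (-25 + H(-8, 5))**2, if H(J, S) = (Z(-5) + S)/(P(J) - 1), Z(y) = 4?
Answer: 676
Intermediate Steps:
H(J, S) = (4 + S)/(-1 + J) (H(J, S) = (4 + S)/(J - 1) = (4 + S)/(-1 + J))
(-25 + H(-8, 5))**2 = (-25 + (4 + 5)/(-1 - 8))**2 = (-25 + 9/(-9))**2 = (-25 - 1/9*9)**2 = (-25 - 1)**2 = (-26)**2 = 676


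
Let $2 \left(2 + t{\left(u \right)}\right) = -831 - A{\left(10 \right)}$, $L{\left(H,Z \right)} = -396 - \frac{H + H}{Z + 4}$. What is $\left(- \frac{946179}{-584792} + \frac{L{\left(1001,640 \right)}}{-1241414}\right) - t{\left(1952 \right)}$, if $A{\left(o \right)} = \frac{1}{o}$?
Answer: $\frac{1345956369249691}{3211016624120} \approx 419.17$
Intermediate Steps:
$L{\left(H,Z \right)} = -396 - \frac{2 H}{4 + Z}$
$t{\left(u \right)} = - \frac{8351}{20}$ ($t{\left(u \right)} = -2 + \frac{-831 - \frac{1}{10}}{2} = -2 + \frac{1}{2} \left(- \frac{8311}{10}\right) = -2 - \frac{8311}{20} = - \frac{8351}{20}$)
$\left(- \frac{946179}{-584792} + \frac{L{\left(1001,640 \right)}}{-1241414}\right) - t{\left(1952 \right)} = \left(- \frac{946179}{-584792} + \frac{2 \frac{1}{4 + 640} \left(-792 - 1001 - 126720\right)}{-1241414}\right) - - \frac{8351}{20} = \left(\left(-946179\right) \left(- \frac{1}{584792}\right) + \frac{2 \left(-792 - 1001 - 126720\right)}{644} \left(- \frac{1}{1241414}\right)\right) + \frac{8351}{20} = \left(\frac{72783}{44984} + 2 \cdot \frac{1}{644} \left(-128513\right) \left(- \frac{1}{1241414}\right)\right) + \frac{8351}{20} = \left(\frac{72783}{44984} - - \frac{18359}{57105044}\right) + \frac{8351}{20} = \left(\frac{72783}{44984} + \frac{18359}{57105044}\right) + \frac{8351}{20} = \frac{1039275569677}{642203324824} + \frac{8351}{20} = \frac{1345956369249691}{3211016624120}$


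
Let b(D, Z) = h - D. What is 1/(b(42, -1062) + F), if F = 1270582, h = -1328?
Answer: 1/1269212 ≈ 7.8789e-7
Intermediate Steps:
b(D, Z) = -1328 - D
1/(b(42, -1062) + F) = 1/((-1328 - 1*42) + 1270582) = 1/((-1328 - 42) + 1270582) = 1/(-1370 + 1270582) = 1/1269212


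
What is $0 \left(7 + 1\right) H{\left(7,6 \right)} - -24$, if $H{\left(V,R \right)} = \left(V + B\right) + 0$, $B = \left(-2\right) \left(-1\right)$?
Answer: $24$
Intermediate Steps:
$B = 2$
$H{\left(V,R \right)} = 2 + V$ ($H{\left(V,R \right)} = \left(V + 2\right) + 0 = \left(2 + V\right) + 0 = 2 + V$)
$0 \left(7 + 1\right) H{\left(7,6 \right)} - -24 = 0 \left(7 + 1\right) \left(2 + 7\right) - -24 = 0 \cdot 8 \cdot 9 + 24 = 0 \cdot 9 + 24 = 0 + 24 = 24$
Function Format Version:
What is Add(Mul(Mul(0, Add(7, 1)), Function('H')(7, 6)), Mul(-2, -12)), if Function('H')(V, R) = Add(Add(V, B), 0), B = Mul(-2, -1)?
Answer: 24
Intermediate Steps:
B = 2
Function('H')(V, R) = Add(2, V) (Function('H')(V, R) = Add(Add(V, 2), 0) = Add(Add(2, V), 0) = Add(2, V))
Add(Mul(Mul(0, Add(7, 1)), Function('H')(7, 6)), Mul(-2, -12)) = Add(Mul(Mul(0, Add(7, 1)), Add(2, 7)), Mul(-2, -12)) = Add(Mul(Mul(0, 8), 9), 24) = Add(Mul(0, 9), 24) = Add(0, 24) = 24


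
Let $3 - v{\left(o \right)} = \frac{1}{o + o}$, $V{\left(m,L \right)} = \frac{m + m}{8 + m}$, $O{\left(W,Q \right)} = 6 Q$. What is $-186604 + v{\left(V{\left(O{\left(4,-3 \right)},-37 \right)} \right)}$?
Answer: $- \frac{6717641}{36} \approx -1.866 \cdot 10^{5}$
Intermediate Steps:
$V{\left(m,L \right)} = \frac{2 m}{8 + m}$
$v{\left(o \right)} = 3 - \frac{1}{2 o}$ ($v{\left(o \right)} = 3 - \frac{1}{o + o} = 3 - \frac{1}{2 o}$)
$-186604 + v{\left(V{\left(O{\left(4,-3 \right)},-37 \right)} \right)} = -186604 + \left(3 - \frac{1}{2 \frac{2 \cdot 6 \left(-3\right)}{8 + 6 \left(-3\right)}}\right) = -186604 + \left(3 - \frac{1}{2 \cdot 2 \left(-18\right) \frac{1}{8 - 18}}\right) = -186604 + \left(3 - \frac{1}{2 \cdot 2 \left(-18\right) \frac{1}{-10}}\right) = -186604 + \left(3 - \frac{1}{2 \cdot 2 \left(-18\right) \left(- \frac{1}{10}\right)}\right) = -186604 + \left(3 - \frac{1}{2 \cdot \frac{18}{5}}\right) = -186604 + \left(3 - \frac{5}{36}\right) = -186604 + \frac{103}{36} = - \frac{6717641}{36}$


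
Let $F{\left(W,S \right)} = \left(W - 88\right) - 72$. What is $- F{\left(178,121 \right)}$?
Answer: $-18$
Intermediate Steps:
$F{\left(W,S \right)} = -160 + W$ ($F{\left(W,S \right)} = \left(-88 + W\right) - 72 = -160 + W$)
$- F{\left(178,121 \right)} = - (-160 + 178) = \left(-1\right) 18 = -18$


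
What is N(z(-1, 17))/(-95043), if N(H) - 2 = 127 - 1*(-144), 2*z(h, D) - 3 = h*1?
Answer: -7/2437 ≈ -0.0028724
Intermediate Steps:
z(h, D) = 3/2 + h/2 (z(h, D) = 3/2 + (h*1)/2 = 3/2 + h/2)
N(H) = 273 (N(H) = 2 + (127 - 1*(-144)) = 2 + (127 + 144) = 2 + 271 = 273)
N(z(-1, 17))/(-95043) = 273/(-95043) = 273*(-1/95043) = -7/2437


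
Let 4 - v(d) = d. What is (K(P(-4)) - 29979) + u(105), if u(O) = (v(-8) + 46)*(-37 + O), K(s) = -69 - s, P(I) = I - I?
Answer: -26104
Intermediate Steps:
P(I) = 0
v(d) = 4 - d
u(O) = -2146 + 58*O (u(O) = ((4 - 1*(-8)) + 46)*(-37 + O) = ((4 + 8) + 46)*(-37 + O) = (12 + 46)*(-37 + O) = 58*(-37 + O) = -2146 + 58*O)
(K(P(-4)) - 29979) + u(105) = ((-69 - 1*0) - 29979) + (-2146 + 58*105) = ((-69 + 0) - 29979) + (-2146 + 6090) = (-69 - 29979) + 3944 = -30048 + 3944 = -26104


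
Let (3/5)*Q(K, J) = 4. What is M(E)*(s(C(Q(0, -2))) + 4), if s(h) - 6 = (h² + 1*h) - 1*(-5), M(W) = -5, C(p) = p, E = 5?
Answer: -2975/9 ≈ -330.56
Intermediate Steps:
Q(K, J) = 20/3 (Q(K, J) = (5/3)*4 = 20/3)
s(h) = 11 + h + h² (s(h) = 6 + ((h² + 1*h) - 1*(-5)) = 6 + ((h² + h) + 5) = 6 + ((h + h²) + 5) = 6 + (5 + h + h²) = 11 + h + h²)
M(E)*(s(C(Q(0, -2))) + 4) = -5*((11 + 20/3 + (20/3)²) + 4) = -5*((11 + 20/3 + 400/9) + 4) = -5*(559/9 + 4) = -5*595/9 = -2975/9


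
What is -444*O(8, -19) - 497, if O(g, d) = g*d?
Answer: 66991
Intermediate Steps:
O(g, d) = d*g
-444*O(8, -19) - 497 = -(-8436)*8 - 497 = -444*(-152) - 497 = 67488 - 497 = 66991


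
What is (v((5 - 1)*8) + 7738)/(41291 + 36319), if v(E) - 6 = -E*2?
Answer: 256/2587 ≈ 0.098956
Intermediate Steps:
v(E) = 6 - 2*E (v(E) = 6 - E*2 = 6 - 2*E)
(v((5 - 1)*8) + 7738)/(41291 + 36319) = ((6 - 2*(5 - 1)*8) + 7738)/(41291 + 36319) = ((6 - 8*8) + 7738)/77610 = ((6 - 2*32) + 7738)*(1/77610) = ((6 - 64) + 7738)*(1/77610) = (-58 + 7738)*(1/77610) = 7680*(1/77610) = 256/2587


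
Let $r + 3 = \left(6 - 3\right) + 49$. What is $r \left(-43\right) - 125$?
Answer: $-2232$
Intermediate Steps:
$r = 49$ ($r = -3 + \left(\left(6 - 3\right) + 49\right) = -3 + \left(3 + 49\right) = -3 + 52 = 49$)
$r \left(-43\right) - 125 = 49 \left(-43\right) - 125 = -2107 - 125 = -2232$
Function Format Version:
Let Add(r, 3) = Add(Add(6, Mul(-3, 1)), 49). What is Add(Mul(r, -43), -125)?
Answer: -2232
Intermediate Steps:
r = 49 (r = Add(-3, Add(Add(6, Mul(-3, 1)), 49)) = Add(-3, Add(Add(6, -3), 49)) = Add(-3, Add(3, 49)) = Add(-3, 52) = 49)
Add(Mul(r, -43), -125) = Add(Mul(49, -43), -125) = Add(-2107, -125) = -2232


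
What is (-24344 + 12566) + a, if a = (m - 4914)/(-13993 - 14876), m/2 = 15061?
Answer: -340044290/28869 ≈ -11779.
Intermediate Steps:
m = 30122 (m = 2*15061 = 30122)
a = -25208/28869 (a = (30122 - 4914)/(-13993 - 14876) = 25208/(-28869) = 25208*(-1/28869) = -25208/28869 ≈ -0.87319)
(-24344 + 12566) + a = (-24344 + 12566) - 25208/28869 = -11778 - 25208/28869 = -340044290/28869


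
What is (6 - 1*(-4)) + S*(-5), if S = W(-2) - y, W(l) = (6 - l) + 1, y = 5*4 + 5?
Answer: 90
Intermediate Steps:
y = 25 (y = 20 + 5 = 25)
W(l) = 7 - l
S = -16 (S = (7 - 1*(-2)) - 1*25 = (7 + 2) - 25 = 9 - 25 = -16)
(6 - 1*(-4)) + S*(-5) = (6 - 1*(-4)) - 16*(-5) = (6 + 4) + 80 = 10 + 80 = 90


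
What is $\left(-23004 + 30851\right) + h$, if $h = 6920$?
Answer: $14767$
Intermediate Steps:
$\left(-23004 + 30851\right) + h = \left(-23004 + 30851\right) + 6920 = 7847 + 6920 = 14767$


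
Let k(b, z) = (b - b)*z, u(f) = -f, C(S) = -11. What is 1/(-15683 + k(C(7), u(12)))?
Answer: -1/15683 ≈ -6.3763e-5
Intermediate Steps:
k(b, z) = 0 (k(b, z) = 0*z = 0)
1/(-15683 + k(C(7), u(12))) = 1/(-15683 + 0) = 1/(-15683) = -1/15683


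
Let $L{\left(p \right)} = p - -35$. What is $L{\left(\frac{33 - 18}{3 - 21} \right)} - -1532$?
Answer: $\frac{9397}{6} \approx 1566.2$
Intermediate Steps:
$L{\left(p \right)} = 35 + p$ ($L{\left(p \right)} = p + 35 = 35 + p$)
$L{\left(\frac{33 - 18}{3 - 21} \right)} - -1532 = \left(35 + \frac{33 - 18}{3 - 21}\right) - -1532 = \left(35 + \frac{15}{-18}\right) + 1532 = \left(35 + 15 \left(- \frac{1}{18}\right)\right) + 1532 = \left(35 - \frac{5}{6}\right) + 1532 = \frac{205}{6} + 1532 = \frac{9397}{6}$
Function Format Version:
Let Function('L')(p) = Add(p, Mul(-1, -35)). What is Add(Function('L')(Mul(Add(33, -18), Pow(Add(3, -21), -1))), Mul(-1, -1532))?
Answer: Rational(9397, 6) ≈ 1566.2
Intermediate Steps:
Function('L')(p) = Add(35, p) (Function('L')(p) = Add(p, 35) = Add(35, p))
Add(Function('L')(Mul(Add(33, -18), Pow(Add(3, -21), -1))), Mul(-1, -1532)) = Add(Add(35, Mul(Add(33, -18), Pow(Add(3, -21), -1))), Mul(-1, -1532)) = Add(Add(35, Mul(15, Pow(-18, -1))), 1532) = Add(Add(35, Mul(15, Rational(-1, 18))), 1532) = Add(Add(35, Rational(-5, 6)), 1532) = Add(Rational(205, 6), 1532) = Rational(9397, 6)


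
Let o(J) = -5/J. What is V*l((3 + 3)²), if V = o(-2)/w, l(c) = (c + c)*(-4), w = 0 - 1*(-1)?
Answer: -720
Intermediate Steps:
w = 1 (w = 0 + 1 = 1)
l(c) = -8*c (l(c) = (2*c)*(-4) = -8*c)
V = 5/2 (V = -5/(-2)/1 = -5*(-½)*1 = (5/2)*1 = 5/2 ≈ 2.5000)
V*l((3 + 3)²) = 5*(-8*(3 + 3)²)/2 = 5*(-8*6²)/2 = 5*(-8*36)/2 = (5/2)*(-288) = -720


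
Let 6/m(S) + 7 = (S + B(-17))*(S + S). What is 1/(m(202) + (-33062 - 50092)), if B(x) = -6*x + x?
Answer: -38647/3213652636 ≈ -1.2026e-5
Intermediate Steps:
B(x) = -5*x
m(S) = 6/(-7 + 2*S*(85 + S)) (m(S) = 6/(-7 + (S - 5*(-17))*(S + S)) = 6/(-7 + (S + 85)*(2*S)) = 6/(-7 + (85 + S)*(2*S)) = 6/(-7 + 2*S*(85 + S)))
1/(m(202) + (-33062 - 50092)) = 1/(6/(-7 + 2*202² + 170*202) + (-33062 - 50092)) = 1/(6/(-7 + 2*40804 + 34340) - 83154) = 1/(6/(-7 + 81608 + 34340) - 83154) = 1/(6/115941 - 83154) = 1/(6*(1/115941) - 83154) = 1/(2/38647 - 83154) = 1/(-3213652636/38647) = -38647/3213652636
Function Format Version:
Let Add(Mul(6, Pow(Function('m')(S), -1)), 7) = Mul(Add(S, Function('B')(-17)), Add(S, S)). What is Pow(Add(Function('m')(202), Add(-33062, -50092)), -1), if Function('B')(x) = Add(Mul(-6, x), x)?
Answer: Rational(-38647, 3213652636) ≈ -1.2026e-5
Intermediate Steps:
Function('B')(x) = Mul(-5, x)
Function('m')(S) = Mul(6, Pow(Add(-7, Mul(2, S, Add(85, S))), -1)) (Function('m')(S) = Mul(6, Pow(Add(-7, Mul(Add(S, Mul(-5, -17)), Add(S, S))), -1)) = Mul(6, Pow(Add(-7, Mul(Add(S, 85), Mul(2, S))), -1)) = Mul(6, Pow(Add(-7, Mul(Add(85, S), Mul(2, S))), -1)) = Mul(6, Pow(Add(-7, Mul(2, S, Add(85, S))), -1)))
Pow(Add(Function('m')(202), Add(-33062, -50092)), -1) = Pow(Add(Mul(6, Pow(Add(-7, Mul(2, Pow(202, 2)), Mul(170, 202)), -1)), Add(-33062, -50092)), -1) = Pow(Add(Mul(6, Pow(Add(-7, Mul(2, 40804), 34340), -1)), -83154), -1) = Pow(Add(Mul(6, Pow(Add(-7, 81608, 34340), -1)), -83154), -1) = Pow(Add(Mul(6, Pow(115941, -1)), -83154), -1) = Pow(Add(Mul(6, Rational(1, 115941)), -83154), -1) = Pow(Add(Rational(2, 38647), -83154), -1) = Pow(Rational(-3213652636, 38647), -1) = Rational(-38647, 3213652636)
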